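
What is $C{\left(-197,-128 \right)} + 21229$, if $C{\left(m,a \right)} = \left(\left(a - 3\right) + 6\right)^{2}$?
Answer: $36854$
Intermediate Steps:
$C{\left(m,a \right)} = \left(3 + a\right)^{2}$ ($C{\left(m,a \right)} = \left(\left(a - 3\right) + 6\right)^{2} = \left(\left(-3 + a\right) + 6\right)^{2} = \left(3 + a\right)^{2}$)
$C{\left(-197,-128 \right)} + 21229 = \left(3 - 128\right)^{2} + 21229 = \left(-125\right)^{2} + 21229 = 15625 + 21229 = 36854$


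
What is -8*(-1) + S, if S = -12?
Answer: -4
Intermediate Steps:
-8*(-1) + S = -8*(-1) - 12 = 8 - 12 = -4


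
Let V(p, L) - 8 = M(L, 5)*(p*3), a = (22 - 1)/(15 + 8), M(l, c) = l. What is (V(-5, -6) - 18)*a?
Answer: 1680/23 ≈ 73.043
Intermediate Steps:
a = 21/23 ≈ 0.91304
V(p, L) = 8 + 3*L*p (V(p, L) = 8 + L*(p*3) = 8 + L*(3*p) = 8 + 3*L*p)
(V(-5, -6) - 18)*a = ((8 + 3*(-6)*(-5)) - 18)*(21/23) = ((8 + 90) - 18)*(21/23) = (98 - 18)*(21/23) = 80*(21/23) = 1680/23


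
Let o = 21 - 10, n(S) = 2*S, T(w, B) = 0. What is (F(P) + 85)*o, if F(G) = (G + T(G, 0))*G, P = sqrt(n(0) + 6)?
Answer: 1001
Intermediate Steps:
P = sqrt(6) (P = sqrt(2*0 + 6) = sqrt(0 + 6) = sqrt(6) ≈ 2.4495)
F(G) = G**2 (F(G) = (G + 0)*G = G*G = G**2)
o = 11
(F(P) + 85)*o = ((sqrt(6))**2 + 85)*11 = (6 + 85)*11 = 91*11 = 1001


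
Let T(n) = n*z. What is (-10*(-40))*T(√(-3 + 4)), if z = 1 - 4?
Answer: -1200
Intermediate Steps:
z = -3
T(n) = -3*n (T(n) = n*(-3) = -3*n)
(-10*(-40))*T(√(-3 + 4)) = (-10*(-40))*(-3*√(-3 + 4)) = 400*(-3*√1) = 400*(-3*1) = 400*(-3) = -1200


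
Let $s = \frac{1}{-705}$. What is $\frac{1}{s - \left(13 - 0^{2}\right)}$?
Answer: $- \frac{705}{9166} \approx -0.076915$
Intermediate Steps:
$s = - \frac{1}{705} \approx -0.0014184$
$\frac{1}{s - \left(13 - 0^{2}\right)} = \frac{1}{- \frac{1}{705} - \left(13 - 0^{2}\right)} = \frac{1}{- \frac{1}{705} + \left(1 \cdot 0 - 13\right)} = \frac{1}{- \frac{1}{705} + \left(0 - 13\right)} = \frac{1}{- \frac{1}{705} - 13} = \frac{1}{- \frac{9166}{705}} = - \frac{705}{9166}$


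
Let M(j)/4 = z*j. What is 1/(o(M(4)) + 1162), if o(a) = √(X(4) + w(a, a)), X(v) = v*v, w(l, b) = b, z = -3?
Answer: 581/675138 - I*√2/337569 ≈ 0.00086056 - 4.1894e-6*I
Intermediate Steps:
M(j) = -12*j (M(j) = 4*(-3*j) = -12*j)
X(v) = v²
o(a) = √(16 + a) (o(a) = √(4² + a) = √(16 + a))
1/(o(M(4)) + 1162) = 1/(√(16 - 12*4) + 1162) = 1/(√(16 - 48) + 1162) = 1/(√(-32) + 1162) = 1/(4*I*√2 + 1162) = 1/(1162 + 4*I*√2)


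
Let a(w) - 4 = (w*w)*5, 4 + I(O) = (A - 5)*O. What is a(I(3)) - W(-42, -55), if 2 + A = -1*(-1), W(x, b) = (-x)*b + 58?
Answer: 4676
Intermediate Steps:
W(x, b) = 58 - b*x (W(x, b) = -b*x + 58 = 58 - b*x)
A = -1 (A = -2 - 1*(-1) = -2 + 1 = -1)
I(O) = -4 - 6*O (I(O) = -4 + (-1 - 5)*O = -4 - 6*O)
a(w) = 4 + 5*w² (a(w) = 4 + (w*w)*5 = 4 + w²*5 = 4 + 5*w²)
a(I(3)) - W(-42, -55) = (4 + 5*(-4 - 6*3)²) - (58 - 1*(-55)*(-42)) = (4 + 5*(-4 - 18)²) - (58 - 2310) = (4 + 5*(-22)²) - 1*(-2252) = (4 + 5*484) + 2252 = (4 + 2420) + 2252 = 2424 + 2252 = 4676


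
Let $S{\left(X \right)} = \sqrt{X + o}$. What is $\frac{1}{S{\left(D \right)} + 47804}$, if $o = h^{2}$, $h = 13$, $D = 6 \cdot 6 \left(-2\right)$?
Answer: $\frac{47804}{2285222319} - \frac{\sqrt{97}}{2285222319} \approx 2.0914 \cdot 10^{-5}$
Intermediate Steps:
$D = -72$ ($D = 36 \left(-2\right) = -72$)
$o = 169$ ($o = 13^{2} = 169$)
$S{\left(X \right)} = \sqrt{169 + X}$ ($S{\left(X \right)} = \sqrt{X + 169} = \sqrt{169 + X}$)
$\frac{1}{S{\left(D \right)} + 47804} = \frac{1}{\sqrt{169 - 72} + 47804} = \frac{1}{\sqrt{97} + 47804} = \frac{1}{47804 + \sqrt{97}}$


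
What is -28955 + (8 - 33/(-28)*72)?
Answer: -202035/7 ≈ -28862.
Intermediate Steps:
-28955 + (8 - 33/(-28)*72) = -28955 + (8 - 33*(-1/28)*72) = -28955 + (8 + (33/28)*72) = -28955 + (8 + 594/7) = -28955 + 650/7 = -202035/7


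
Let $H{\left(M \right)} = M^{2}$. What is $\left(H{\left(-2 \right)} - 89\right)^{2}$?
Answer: $7225$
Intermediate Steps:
$\left(H{\left(-2 \right)} - 89\right)^{2} = \left(\left(-2\right)^{2} - 89\right)^{2} = \left(4 - 89\right)^{2} = \left(-85\right)^{2} = 7225$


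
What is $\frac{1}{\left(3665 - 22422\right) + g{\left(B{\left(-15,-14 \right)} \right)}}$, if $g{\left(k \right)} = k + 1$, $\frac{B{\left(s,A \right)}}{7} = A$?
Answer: $- \frac{1}{18854} \approx -5.3039 \cdot 10^{-5}$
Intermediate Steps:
$B{\left(s,A \right)} = 7 A$
$g{\left(k \right)} = 1 + k$
$\frac{1}{\left(3665 - 22422\right) + g{\left(B{\left(-15,-14 \right)} \right)}} = \frac{1}{\left(3665 - 22422\right) + \left(1 + 7 \left(-14\right)\right)} = \frac{1}{\left(3665 - 22422\right) + \left(1 - 98\right)} = \frac{1}{-18757 - 97} = \frac{1}{-18854} = - \frac{1}{18854}$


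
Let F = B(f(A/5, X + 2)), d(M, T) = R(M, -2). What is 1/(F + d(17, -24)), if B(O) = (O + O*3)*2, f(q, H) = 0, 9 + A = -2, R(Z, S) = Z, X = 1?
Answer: 1/17 ≈ 0.058824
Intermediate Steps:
d(M, T) = M
A = -11 (A = -9 - 2 = -11)
B(O) = 8*O (B(O) = (O + 3*O)*2 = (4*O)*2 = 8*O)
F = 0 (F = 8*0 = 0)
1/(F + d(17, -24)) = 1/(0 + 17) = 1/17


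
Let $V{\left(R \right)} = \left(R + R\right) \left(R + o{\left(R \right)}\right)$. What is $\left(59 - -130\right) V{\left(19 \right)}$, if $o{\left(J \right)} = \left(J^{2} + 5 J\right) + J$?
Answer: $3547908$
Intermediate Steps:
$o{\left(J \right)} = J^{2} + 6 J$
$V{\left(R \right)} = 2 R \left(R + R \left(6 + R\right)\right)$ ($V{\left(R \right)} = \left(R + R\right) \left(R + R \left(6 + R\right)\right) = 2 R \left(R + R \left(6 + R\right)\right)$)
$\left(59 - -130\right) V{\left(19 \right)} = \left(59 - -130\right) 2 \cdot 19^{2} \left(7 + 19\right) = \left(59 + 130\right) 2 \cdot 361 \cdot 26 = 189 \cdot 18772 = 3547908$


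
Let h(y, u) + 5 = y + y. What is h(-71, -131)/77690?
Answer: -147/77690 ≈ -0.0018921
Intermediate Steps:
h(y, u) = -5 + 2*y (h(y, u) = -5 + (y + y) = -5 + 2*y)
h(-71, -131)/77690 = (-5 + 2*(-71))/77690 = (-5 - 142)*(1/77690) = -147*1/77690 = -147/77690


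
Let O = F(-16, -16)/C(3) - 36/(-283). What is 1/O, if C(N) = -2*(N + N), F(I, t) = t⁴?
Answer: -849/4636564 ≈ -0.00018311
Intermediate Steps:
C(N) = -4*N
O = -4636564/849 (O = (-16)⁴/((-4*3)) - 36/(-283) = 65536/(-12) - 36*(-1/283) = 65536*(-1/12) + 36/283 = -16384/3 + 36/283 = -4636564/849 ≈ -5461.2)
1/O = 1/(-4636564/849) = -849/4636564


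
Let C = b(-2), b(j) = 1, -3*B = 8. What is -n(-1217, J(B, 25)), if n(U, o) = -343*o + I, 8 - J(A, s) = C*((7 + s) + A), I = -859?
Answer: -19375/3 ≈ -6458.3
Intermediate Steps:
B = -8/3 (B = -⅓*8 = -8/3 ≈ -2.6667)
C = 1
J(A, s) = 1 - A - s (J(A, s) = 8 - ((7 + s) + A) = 8 - (7 + A + s) = 8 + (-7 - A - s) = 1 - A - s)
n(U, o) = -859 - 343*o (n(U, o) = -343*o - 859 = -859 - 343*o)
-n(-1217, J(B, 25)) = -(-859 - 343*(1 - 1*(-8/3) - 1*25)) = -(-859 - 343*(1 + 8/3 - 25)) = -(-859 - 343*(-64/3)) = -(-859 + 21952/3) = -1*19375/3 = -19375/3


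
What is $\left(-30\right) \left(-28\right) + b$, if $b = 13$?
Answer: $853$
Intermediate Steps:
$\left(-30\right) \left(-28\right) + b = \left(-30\right) \left(-28\right) + 13 = 840 + 13 = 853$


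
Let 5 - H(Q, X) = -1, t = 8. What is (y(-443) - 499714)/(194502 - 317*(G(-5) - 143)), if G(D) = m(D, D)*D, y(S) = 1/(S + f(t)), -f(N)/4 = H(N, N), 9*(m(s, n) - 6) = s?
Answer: -2100297951/1044287654 ≈ -2.0112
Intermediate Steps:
H(Q, X) = 6 (H(Q, X) = 5 - 1*(-1) = 5 + 1 = 6)
m(s, n) = 6 + s/9
f(N) = -24 (f(N) = -4*6 = -24)
y(S) = 1/(-24 + S) (y(S) = 1/(S - 24) = 1/(-24 + S))
G(D) = D*(6 + D/9) (G(D) = (6 + D/9)*D = D*(6 + D/9))
(y(-443) - 499714)/(194502 - 317*(G(-5) - 143)) = (1/(-24 - 443) - 499714)/(194502 - 317*((⅑)*(-5)*(54 - 5) - 143)) = (1/(-467) - 499714)/(194502 - 317*((⅑)*(-5)*49 - 143)) = (-1/467 - 499714)/(194502 - 317*(-245/9 - 143)) = -233366439/(467*(194502 - 317*(-1532/9))) = -233366439/(467*(194502 + 485644/9)) = -233366439/(467*2236162/9) = -233366439/467*9/2236162 = -2100297951/1044287654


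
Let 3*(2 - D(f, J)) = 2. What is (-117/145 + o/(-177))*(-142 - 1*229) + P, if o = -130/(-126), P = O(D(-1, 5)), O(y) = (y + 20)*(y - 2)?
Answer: 66361756/230985 ≈ 287.30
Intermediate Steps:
D(f, J) = 4/3 (D(f, J) = 2 - ⅓*2 = 2 - ⅔ = 4/3)
O(y) = (-2 + y)*(20 + y) (O(y) = (20 + y)*(-2 + y) = (-2 + y)*(20 + y))
P = -128/9 (P = -40 + (4/3)² + 18*(4/3) = -40 + 16/9 + 24 = -128/9 ≈ -14.222)
o = 65/63 (o = -130*(-1/126) = 65/63 ≈ 1.0317)
(-117/145 + o/(-177))*(-142 - 1*229) + P = (-117/145 + (65/63)/(-177))*(-142 - 1*229) - 128/9 = (-117*1/145 + (65/63)*(-1/177))*(-142 - 229) - 128/9 = (-117/145 - 65/11151)*(-371) - 128/9 = -1314092/1616895*(-371) - 128/9 = 69646876/230985 - 128/9 = 66361756/230985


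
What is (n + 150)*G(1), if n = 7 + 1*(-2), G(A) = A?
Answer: 155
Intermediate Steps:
n = 5 (n = 7 - 2 = 5)
(n + 150)*G(1) = (5 + 150)*1 = 155*1 = 155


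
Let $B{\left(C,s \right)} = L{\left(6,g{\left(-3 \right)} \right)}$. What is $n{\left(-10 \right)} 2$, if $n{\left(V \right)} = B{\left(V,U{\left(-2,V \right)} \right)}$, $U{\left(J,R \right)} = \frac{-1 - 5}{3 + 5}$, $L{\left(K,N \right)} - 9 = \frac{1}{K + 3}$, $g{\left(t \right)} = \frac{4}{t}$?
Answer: $\frac{164}{9} \approx 18.222$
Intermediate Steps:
$L{\left(K,N \right)} = 9 + \frac{1}{3 + K}$ ($L{\left(K,N \right)} = 9 + \frac{1}{K + 3} = 9 + \frac{1}{3 + K}$)
$U{\left(J,R \right)} = - \frac{3}{4}$ ($U{\left(J,R \right)} = - \frac{6}{8} = \left(-6\right) \frac{1}{8} = - \frac{3}{4}$)
$B{\left(C,s \right)} = \frac{82}{9}$ ($B{\left(C,s \right)} = \frac{28 + 9 \cdot 6}{3 + 6} = \frac{28 + 54}{9} = \frac{1}{9} \cdot 82 = \frac{82}{9}$)
$n{\left(V \right)} = \frac{82}{9}$
$n{\left(-10 \right)} 2 = \frac{82}{9} \cdot 2 = \frac{164}{9}$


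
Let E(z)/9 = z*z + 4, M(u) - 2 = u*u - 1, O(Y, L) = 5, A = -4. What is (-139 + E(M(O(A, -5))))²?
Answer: 35772361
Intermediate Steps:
M(u) = 1 + u² (M(u) = 2 + (u*u - 1) = 2 + (u² - 1) = 2 + (-1 + u²) = 1 + u²)
E(z) = 36 + 9*z² (E(z) = 9*(z*z + 4) = 9*(z² + 4) = 9*(4 + z²) = 36 + 9*z²)
(-139 + E(M(O(A, -5))))² = (-139 + (36 + 9*(1 + 5²)²))² = (-139 + (36 + 9*(1 + 25)²))² = (-139 + (36 + 9*26²))² = (-139 + (36 + 9*676))² = (-139 + (36 + 6084))² = (-139 + 6120)² = 5981² = 35772361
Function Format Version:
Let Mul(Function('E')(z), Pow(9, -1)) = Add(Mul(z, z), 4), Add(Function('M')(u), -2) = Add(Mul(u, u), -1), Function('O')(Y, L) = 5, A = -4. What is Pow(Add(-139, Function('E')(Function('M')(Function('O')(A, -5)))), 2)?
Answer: 35772361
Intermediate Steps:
Function('M')(u) = Add(1, Pow(u, 2)) (Function('M')(u) = Add(2, Add(Mul(u, u), -1)) = Add(2, Add(Pow(u, 2), -1)) = Add(2, Add(-1, Pow(u, 2))) = Add(1, Pow(u, 2)))
Function('E')(z) = Add(36, Mul(9, Pow(z, 2))) (Function('E')(z) = Mul(9, Add(Mul(z, z), 4)) = Mul(9, Add(Pow(z, 2), 4)) = Mul(9, Add(4, Pow(z, 2))) = Add(36, Mul(9, Pow(z, 2))))
Pow(Add(-139, Function('E')(Function('M')(Function('O')(A, -5)))), 2) = Pow(Add(-139, Add(36, Mul(9, Pow(Add(1, Pow(5, 2)), 2)))), 2) = Pow(Add(-139, Add(36, Mul(9, Pow(Add(1, 25), 2)))), 2) = Pow(Add(-139, Add(36, Mul(9, Pow(26, 2)))), 2) = Pow(Add(-139, Add(36, Mul(9, 676))), 2) = Pow(Add(-139, Add(36, 6084)), 2) = Pow(Add(-139, 6120), 2) = Pow(5981, 2) = 35772361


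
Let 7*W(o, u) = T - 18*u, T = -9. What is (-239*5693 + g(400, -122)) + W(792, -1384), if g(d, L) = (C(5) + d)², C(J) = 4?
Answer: -8356974/7 ≈ -1.1939e+6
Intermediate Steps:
W(o, u) = -9/7 - 18*u/7 (W(o, u) = (-9 - 18*u)/7 = -9/7 - 18*u/7)
g(d, L) = (4 + d)²
(-239*5693 + g(400, -122)) + W(792, -1384) = (-239*5693 + (4 + 400)²) + (-9/7 - 18/7*(-1384)) = (-1360627 + 404²) + (-9/7 + 24912/7) = (-1360627 + 163216) + 24903/7 = -1197411 + 24903/7 = -8356974/7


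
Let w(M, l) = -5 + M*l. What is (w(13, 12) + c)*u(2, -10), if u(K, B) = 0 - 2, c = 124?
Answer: -550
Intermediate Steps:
u(K, B) = -2
(w(13, 12) + c)*u(2, -10) = ((-5 + 13*12) + 124)*(-2) = ((-5 + 156) + 124)*(-2) = (151 + 124)*(-2) = 275*(-2) = -550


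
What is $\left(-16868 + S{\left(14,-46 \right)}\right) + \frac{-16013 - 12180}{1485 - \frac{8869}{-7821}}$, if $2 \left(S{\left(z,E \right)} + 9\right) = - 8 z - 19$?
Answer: $- \frac{98572044924}{5811527} \approx -16961.0$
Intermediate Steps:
$S{\left(z,E \right)} = - \frac{37}{2} - 4 z$ ($S{\left(z,E \right)} = -9 + \frac{- 8 z - 19}{2} = -9 + \frac{-19 - 8 z}{2} = -9 - \left(\frac{19}{2} + 4 z\right) = - \frac{37}{2} - 4 z$)
$\left(-16868 + S{\left(14,-46 \right)}\right) + \frac{-16013 - 12180}{1485 - \frac{8869}{-7821}} = \left(-16868 - \frac{149}{2}\right) + \frac{-16013 - 12180}{1485 - \frac{8869}{-7821}} = \left(-16868 - \frac{149}{2}\right) - \frac{28193}{1485 - - \frac{8869}{7821}} = \left(-16868 - \frac{149}{2}\right) - \frac{28193}{1485 + \frac{8869}{7821}} = - \frac{33885}{2} - \frac{28193}{\frac{11623054}{7821}} = - \frac{33885}{2} - \frac{220497453}{11623054} = - \frac{98572044924}{5811527}$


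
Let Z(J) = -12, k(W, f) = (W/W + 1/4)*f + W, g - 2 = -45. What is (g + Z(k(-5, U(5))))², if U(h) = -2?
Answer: 3025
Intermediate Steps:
g = -43 (g = 2 - 45 = -43)
k(W, f) = W + 5*f/4 (k(W, f) = (1 + 1*(¼))*f + W = (1 + ¼)*f + W = 5*f/4 + W = W + 5*f/4)
(g + Z(k(-5, U(5))))² = (-43 - 12)² = (-55)² = 3025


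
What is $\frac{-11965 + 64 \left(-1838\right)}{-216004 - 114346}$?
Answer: $\frac{129597}{330350} \approx 0.3923$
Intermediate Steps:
$\frac{-11965 + 64 \left(-1838\right)}{-216004 - 114346} = \frac{-11965 - 117632}{-330350} = \left(-129597\right) \left(- \frac{1}{330350}\right) = \frac{129597}{330350}$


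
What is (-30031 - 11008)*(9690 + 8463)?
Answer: -744980967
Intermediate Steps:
(-30031 - 11008)*(9690 + 8463) = -41039*18153 = -744980967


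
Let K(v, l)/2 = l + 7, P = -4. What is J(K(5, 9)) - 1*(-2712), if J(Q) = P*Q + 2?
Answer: 2586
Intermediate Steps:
K(v, l) = 14 + 2*l (K(v, l) = 2*(l + 7) = 2*(7 + l) = 14 + 2*l)
J(Q) = 2 - 4*Q (J(Q) = -4*Q + 2 = 2 - 4*Q)
J(K(5, 9)) - 1*(-2712) = (2 - 4*(14 + 2*9)) - 1*(-2712) = (2 - 4*(14 + 18)) + 2712 = (2 - 4*32) + 2712 = (2 - 128) + 2712 = -126 + 2712 = 2586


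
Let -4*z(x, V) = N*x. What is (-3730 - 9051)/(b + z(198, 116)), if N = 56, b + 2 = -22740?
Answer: 12781/25514 ≈ 0.50094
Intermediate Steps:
b = -22742 (b = -2 - 22740 = -22742)
z(x, V) = -14*x
(-3730 - 9051)/(b + z(198, 116)) = (-3730 - 9051)/(-22742 - 14*198) = -12781/(-22742 - 2772) = -12781/(-25514) = -12781*(-1/25514) = 12781/25514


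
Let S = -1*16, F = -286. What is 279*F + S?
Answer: -79810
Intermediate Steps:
S = -16
279*F + S = 279*(-286) - 16 = -79794 - 16 = -79810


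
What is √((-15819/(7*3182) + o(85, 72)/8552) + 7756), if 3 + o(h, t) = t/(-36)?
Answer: √17587731658373263590/47621812 ≈ 88.064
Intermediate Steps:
o(h, t) = -3 - t/36 (o(h, t) = -3 + t/(-36) = -3 + t*(-1/36) = -3 - t/36)
√((-15819/(7*3182) + o(85, 72)/8552) + 7756) = √((-15819/(7*3182) + (-3 - 1/36*72)/8552) + 7756) = √((-15819/22274 + (-3 - 2)*(1/8552)) + 7756) = √((-15819*1/22274 - 5*1/8552) + 7756) = √((-15819/22274 - 5/8552) + 7756) = √(-67697729/95243624 + 7756) = √(738641850015/95243624) = √17587731658373263590/47621812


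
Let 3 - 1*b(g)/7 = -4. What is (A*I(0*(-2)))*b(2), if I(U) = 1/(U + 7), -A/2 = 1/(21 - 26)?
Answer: 14/5 ≈ 2.8000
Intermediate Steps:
b(g) = 49 (b(g) = 21 - 7*(-4) = 21 + 28 = 49)
A = ⅖ (A = -2/(21 - 26) = -2/(-5) = -2*(-⅕) = ⅖ ≈ 0.40000)
I(U) = 1/(7 + U)
(A*I(0*(-2)))*b(2) = (2/(5*(7 + 0*(-2))))*49 = (2/(5*(7 + 0)))*49 = ((⅖)/7)*49 = ((⅖)*(⅐))*49 = (2/35)*49 = 14/5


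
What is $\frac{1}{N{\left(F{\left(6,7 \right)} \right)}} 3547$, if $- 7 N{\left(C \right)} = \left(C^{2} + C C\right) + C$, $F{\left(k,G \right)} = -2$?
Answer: $- \frac{24829}{6} \approx -4138.2$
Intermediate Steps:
$N{\left(C \right)} = - \frac{2 C^{2}}{7} - \frac{C}{7}$ ($N{\left(C \right)} = - \frac{\left(C^{2} + C C\right) + C}{7} = - \frac{\left(C^{2} + C^{2}\right) + C}{7} = - \frac{2 C^{2} + C}{7} = - \frac{C + 2 C^{2}}{7} = - \frac{2 C^{2}}{7} - \frac{C}{7}$)
$\frac{1}{N{\left(F{\left(6,7 \right)} \right)}} 3547 = \frac{1}{\left(- \frac{1}{7}\right) \left(-2\right) \left(1 + 2 \left(-2\right)\right)} 3547 = \frac{1}{\left(- \frac{1}{7}\right) \left(-2\right) \left(1 - 4\right)} 3547 = \frac{1}{\left(- \frac{1}{7}\right) \left(-2\right) \left(-3\right)} 3547 = \frac{1}{- \frac{6}{7}} \cdot 3547 = \left(- \frac{7}{6}\right) 3547 = - \frac{24829}{6}$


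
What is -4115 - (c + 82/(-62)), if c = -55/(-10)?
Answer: -255389/62 ≈ -4119.2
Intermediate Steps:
c = 11/2 (c = -55*(-⅒) = 11/2 ≈ 5.5000)
-4115 - (c + 82/(-62)) = -4115 - (11/2 + 82/(-62)) = -4115 - (11/2 + 82*(-1/62)) = -4115 - (11/2 - 41/31) = -4115 - 1*259/62 = -4115 - 259/62 = -255389/62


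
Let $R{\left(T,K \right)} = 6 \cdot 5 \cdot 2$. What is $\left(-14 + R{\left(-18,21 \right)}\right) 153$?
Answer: $7038$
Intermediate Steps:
$R{\left(T,K \right)} = 60$ ($R{\left(T,K \right)} = 30 \cdot 2 = 60$)
$\left(-14 + R{\left(-18,21 \right)}\right) 153 = \left(-14 + 60\right) 153 = 46 \cdot 153 = 7038$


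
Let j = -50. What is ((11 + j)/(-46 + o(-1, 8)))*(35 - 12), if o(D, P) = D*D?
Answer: 299/15 ≈ 19.933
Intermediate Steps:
o(D, P) = D**2
((11 + j)/(-46 + o(-1, 8)))*(35 - 12) = ((11 - 50)/(-46 + (-1)**2))*(35 - 12) = -39/(-46 + 1)*23 = -39/(-45)*23 = -39*(-1/45)*23 = (13/15)*23 = 299/15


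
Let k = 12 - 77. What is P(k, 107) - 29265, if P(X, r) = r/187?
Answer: -5472448/187 ≈ -29264.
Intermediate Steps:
k = -65
P(X, r) = r/187 (P(X, r) = r*(1/187) = r/187)
P(k, 107) - 29265 = (1/187)*107 - 29265 = 107/187 - 29265 = -5472448/187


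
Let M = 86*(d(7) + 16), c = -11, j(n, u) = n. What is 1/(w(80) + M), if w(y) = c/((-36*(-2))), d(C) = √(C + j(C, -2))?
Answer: 7132392/9276309625 - 445824*√14/9276309625 ≈ 0.00058906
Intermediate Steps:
d(C) = √2*√C (d(C) = √(C + C) = √(2*C) = √2*√C)
M = 1376 + 86*√14 (M = 86*(√2*√7 + 16) = 86*(√14 + 16) = 86*(16 + √14) = 1376 + 86*√14 ≈ 1697.8)
w(y) = -11/72 (w(y) = -11/((-36*(-2))) = -11/72)
1/(w(80) + M) = 1/(-11/72 + (1376 + 86*√14)) = 1/(99061/72 + 86*√14)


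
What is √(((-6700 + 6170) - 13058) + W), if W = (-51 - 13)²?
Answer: 2*I*√2373 ≈ 97.427*I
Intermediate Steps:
W = 4096 (W = (-64)² = 4096)
√(((-6700 + 6170) - 13058) + W) = √(((-6700 + 6170) - 13058) + 4096) = √((-530 - 13058) + 4096) = √(-13588 + 4096) = √(-9492) = 2*I*√2373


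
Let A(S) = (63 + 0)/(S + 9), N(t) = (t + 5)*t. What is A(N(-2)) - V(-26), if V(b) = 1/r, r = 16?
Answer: 335/16 ≈ 20.938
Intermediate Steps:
N(t) = t*(5 + t) (N(t) = (5 + t)*t = t*(5 + t))
A(S) = 63/(9 + S)
V(b) = 1/16
A(N(-2)) - V(-26) = 63/(9 - 2*(5 - 2)) - 1*1/16 = 63/(9 - 2*3) - 1/16 = 63/(9 - 6) - 1/16 = 63/3 - 1/16 = 63*(⅓) - 1/16 = 21 - 1/16 = 335/16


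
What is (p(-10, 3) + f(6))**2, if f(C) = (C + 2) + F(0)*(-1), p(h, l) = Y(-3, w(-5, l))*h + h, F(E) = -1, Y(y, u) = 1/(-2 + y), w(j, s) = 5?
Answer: 1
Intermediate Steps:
p(h, l) = 4*h/5 (p(h, l) = h/(-2 - 3) + h = h/(-5) + h = -h/5 + h = 4*h/5)
f(C) = 3 + C (f(C) = (C + 2) - 1*(-1) = (2 + C) + 1 = 3 + C)
(p(-10, 3) + f(6))**2 = ((4/5)*(-10) + (3 + 6))**2 = (-8 + 9)**2 = 1**2 = 1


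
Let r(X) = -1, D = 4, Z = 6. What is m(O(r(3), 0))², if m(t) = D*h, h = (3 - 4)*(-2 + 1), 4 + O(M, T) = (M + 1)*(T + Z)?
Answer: 16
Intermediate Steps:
O(M, T) = -4 + (1 + M)*(6 + T) (O(M, T) = -4 + (M + 1)*(T + 6) = -4 + (1 + M)*(6 + T))
h = 1 (h = -1*(-1) = 1)
m(t) = 4 (m(t) = 4*1 = 4)
m(O(r(3), 0))² = 4² = 16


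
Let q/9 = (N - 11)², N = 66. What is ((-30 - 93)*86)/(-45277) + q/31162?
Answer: 1562297961/1410921874 ≈ 1.1073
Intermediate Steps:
q = 27225 (q = 9*(66 - 11)² = 9*55² = 9*3025 = 27225)
((-30 - 93)*86)/(-45277) + q/31162 = ((-30 - 93)*86)/(-45277) + 27225/31162 = -123*86*(-1/45277) + 27225*(1/31162) = -10578*(-1/45277) + 27225/31162 = 10578/45277 + 27225/31162 = 1562297961/1410921874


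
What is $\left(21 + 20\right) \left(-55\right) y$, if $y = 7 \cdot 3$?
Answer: $-47355$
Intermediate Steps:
$y = 21$
$\left(21 + 20\right) \left(-55\right) y = \left(21 + 20\right) \left(-55\right) 21 = 41 \left(-55\right) 21 = \left(-2255\right) 21 = -47355$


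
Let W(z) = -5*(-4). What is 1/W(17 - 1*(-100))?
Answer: 1/20 ≈ 0.050000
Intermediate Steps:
W(z) = 20
1/W(17 - 1*(-100)) = 1/20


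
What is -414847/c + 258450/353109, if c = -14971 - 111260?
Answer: 59703537091/14857767393 ≈ 4.0183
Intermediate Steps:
c = -126231
-414847/c + 258450/353109 = -414847/(-126231) + 258450/353109 = -414847*(-1/126231) + 258450*(1/353109) = 414847/126231 + 86150/117703 = 59703537091/14857767393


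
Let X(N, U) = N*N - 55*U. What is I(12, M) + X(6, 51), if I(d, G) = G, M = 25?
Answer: -2744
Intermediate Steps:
X(N, U) = N² - 55*U
I(12, M) + X(6, 51) = 25 + (6² - 55*51) = 25 + (36 - 2805) = 25 - 2769 = -2744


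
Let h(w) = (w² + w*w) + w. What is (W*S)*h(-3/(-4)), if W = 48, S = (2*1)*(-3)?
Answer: -540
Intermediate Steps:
h(w) = w + 2*w² (h(w) = (w² + w²) + w = 2*w² + w = w + 2*w²)
S = -6 (S = 2*(-3) = -6)
(W*S)*h(-3/(-4)) = (48*(-6))*((-3/(-4))*(1 + 2*(-3/(-4)))) = -288*(-3*(-¼))*(1 + 2*(-3*(-¼))) = -216*(1 + 2*(¾)) = -216*(1 + 3/2) = -216*5/2 = -288*15/8 = -540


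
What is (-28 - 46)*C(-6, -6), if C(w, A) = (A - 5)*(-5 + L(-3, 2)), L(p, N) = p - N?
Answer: -8140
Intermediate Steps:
C(w, A) = 50 - 10*A (C(w, A) = (A - 5)*(-5 + (-3 - 1*2)) = (-5 + A)*(-5 + (-3 - 2)) = (-5 + A)*(-5 - 5) = (-5 + A)*(-10) = 50 - 10*A)
(-28 - 46)*C(-6, -6) = (-28 - 46)*(50 - 10*(-6)) = -74*(50 + 60) = -74*110 = -8140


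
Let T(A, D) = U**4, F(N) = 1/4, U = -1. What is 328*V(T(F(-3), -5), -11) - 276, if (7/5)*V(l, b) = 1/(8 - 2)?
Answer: -4976/21 ≈ -236.95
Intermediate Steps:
F(N) = 1/4
T(A, D) = 1 (T(A, D) = (-1)**4 = 1)
V(l, b) = 5/42 (V(l, b) = 5/(7*(8 - 2)) = (5/7)/6 = (5/7)*(1/6) = 5/42)
328*V(T(F(-3), -5), -11) - 276 = 328*(5/42) - 276 = 820/21 - 276 = -4976/21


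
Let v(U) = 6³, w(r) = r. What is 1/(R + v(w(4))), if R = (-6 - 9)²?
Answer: 1/441 ≈ 0.0022676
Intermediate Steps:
v(U) = 216
R = 225 (R = (-15)² = 225)
1/(R + v(w(4))) = 1/(225 + 216) = 1/441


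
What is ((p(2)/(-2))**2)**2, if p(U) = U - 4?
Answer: 1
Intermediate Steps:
p(U) = -4 + U
((p(2)/(-2))**2)**2 = (((-4 + 2)/(-2))**2)**2 = ((-2*(-1/2))**2)**2 = (1**2)**2 = 1**2 = 1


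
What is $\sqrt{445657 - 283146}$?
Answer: $\sqrt{162511} \approx 403.13$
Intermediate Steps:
$\sqrt{445657 - 283146} = \sqrt{162511}$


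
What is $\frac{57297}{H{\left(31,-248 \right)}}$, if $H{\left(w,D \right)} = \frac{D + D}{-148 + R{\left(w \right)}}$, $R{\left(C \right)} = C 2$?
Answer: $\frac{2463771}{248} \approx 9934.6$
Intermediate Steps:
$R{\left(C \right)} = 2 C$
$H{\left(w,D \right)} = \frac{2 D}{-148 + 2 w}$ ($H{\left(w,D \right)} = \frac{D + D}{-148 + 2 w} = \frac{2 D}{-148 + 2 w}$)
$\frac{57297}{H{\left(31,-248 \right)}} = \frac{57297}{\left(-248\right) \frac{1}{-74 + 31}} = \frac{57297}{\left(-248\right) \frac{1}{-43}} = \frac{57297}{\left(-248\right) \left(- \frac{1}{43}\right)} = \frac{57297}{\frac{248}{43}} = 57297 \cdot \frac{43}{248} = \frac{2463771}{248}$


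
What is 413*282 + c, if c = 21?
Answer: 116487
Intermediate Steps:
413*282 + c = 413*282 + 21 = 116466 + 21 = 116487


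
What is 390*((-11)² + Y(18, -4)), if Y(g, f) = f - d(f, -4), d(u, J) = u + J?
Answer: 48750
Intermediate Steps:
d(u, J) = J + u
Y(g, f) = 4 (Y(g, f) = f - (-4 + f) = f + (4 - f) = 4)
390*((-11)² + Y(18, -4)) = 390*((-11)² + 4) = 390*(121 + 4) = 390*125 = 48750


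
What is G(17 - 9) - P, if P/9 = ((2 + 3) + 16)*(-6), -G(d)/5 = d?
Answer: 1094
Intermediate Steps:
G(d) = -5*d
P = -1134 (P = 9*(((2 + 3) + 16)*(-6)) = 9*((5 + 16)*(-6)) = 9*(21*(-6)) = 9*(-126) = -1134)
G(17 - 9) - P = -5*(17 - 9) - 1*(-1134) = -5*8 + 1134 = -40 + 1134 = 1094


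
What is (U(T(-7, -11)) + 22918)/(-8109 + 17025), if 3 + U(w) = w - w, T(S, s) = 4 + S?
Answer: 22915/8916 ≈ 2.5701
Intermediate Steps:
U(w) = -3 (U(w) = -3 + (w - w) = -3 + 0 = -3)
(U(T(-7, -11)) + 22918)/(-8109 + 17025) = (-3 + 22918)/(-8109 + 17025) = 22915/8916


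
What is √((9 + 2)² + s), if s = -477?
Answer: 2*I*√89 ≈ 18.868*I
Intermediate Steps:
√((9 + 2)² + s) = √((9 + 2)² - 477) = √(11² - 477) = √(121 - 477) = √(-356) = 2*I*√89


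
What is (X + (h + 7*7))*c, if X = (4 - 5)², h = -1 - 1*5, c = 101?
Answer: 4444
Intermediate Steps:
h = -6 (h = -1 - 5 = -6)
X = 1 (X = (-1)² = 1)
(X + (h + 7*7))*c = (1 + (-6 + 7*7))*101 = (1 + (-6 + 49))*101 = (1 + 43)*101 = 44*101 = 4444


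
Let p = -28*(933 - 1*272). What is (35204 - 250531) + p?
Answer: -233835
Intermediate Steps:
p = -18508 (p = -28*(933 - 272) = -28*661 = -18508)
(35204 - 250531) + p = (35204 - 250531) - 18508 = -215327 - 18508 = -233835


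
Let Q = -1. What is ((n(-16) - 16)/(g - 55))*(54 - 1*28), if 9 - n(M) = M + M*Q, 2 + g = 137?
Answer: -91/40 ≈ -2.2750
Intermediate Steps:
g = 135 (g = -2 + 137 = 135)
n(M) = 9 (n(M) = 9 - (M + M*(-1)) = 9 - (M - M) = 9 - 1*0 = 9 + 0 = 9)
((n(-16) - 16)/(g - 55))*(54 - 1*28) = ((9 - 16)/(135 - 55))*(54 - 1*28) = (-7/80)*(54 - 28) = -7*1/80*26 = -7/80*26 = -91/40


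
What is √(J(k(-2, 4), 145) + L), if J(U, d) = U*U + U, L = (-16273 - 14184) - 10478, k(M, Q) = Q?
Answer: 7*I*√835 ≈ 202.27*I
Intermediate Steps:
L = -40935 (L = -30457 - 10478 = -40935)
J(U, d) = U + U² (J(U, d) = U² + U = U + U²)
√(J(k(-2, 4), 145) + L) = √(4*(1 + 4) - 40935) = √(4*5 - 40935) = √(20 - 40935) = √(-40915) = 7*I*√835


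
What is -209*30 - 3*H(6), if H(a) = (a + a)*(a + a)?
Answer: -6702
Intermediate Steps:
H(a) = 4*a**2 (H(a) = (2*a)*(2*a) = 4*a**2)
-209*30 - 3*H(6) = -209*30 - 12*6**2 = -6270 - 12*36 = -6270 - 3*144 = -6270 - 432 = -6702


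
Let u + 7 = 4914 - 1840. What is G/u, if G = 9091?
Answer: 9091/3067 ≈ 2.9641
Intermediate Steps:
u = 3067 (u = -7 + (4914 - 1840) = -7 + 3074 = 3067)
G/u = 9091/3067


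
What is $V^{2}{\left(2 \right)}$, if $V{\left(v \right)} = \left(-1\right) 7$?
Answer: $49$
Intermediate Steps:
$V{\left(v \right)} = -7$
$V^{2}{\left(2 \right)} = \left(-7\right)^{2} = 49$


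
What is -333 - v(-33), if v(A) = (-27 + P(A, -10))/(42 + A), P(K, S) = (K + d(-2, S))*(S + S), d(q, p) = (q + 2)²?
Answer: -1210/3 ≈ -403.33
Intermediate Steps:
d(q, p) = (2 + q)²
P(K, S) = 2*K*S (P(K, S) = (K + (2 - 2)²)*(S + S) = (K + 0²)*(2*S) = (K + 0)*(2*S) = K*(2*S) = 2*K*S)
v(A) = (-27 - 20*A)/(42 + A) (v(A) = (-27 + 2*A*(-10))/(42 + A) = (-27 - 20*A)/(42 + A))
-333 - v(-33) = -333 - (-27 - 20*(-33))/(42 - 33) = -333 - (-27 + 660)/9 = -333 - 633/9 = -333 - 1*211/3 = -333 - 211/3 = -1210/3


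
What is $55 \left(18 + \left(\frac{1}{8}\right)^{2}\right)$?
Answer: $\frac{63415}{64} \approx 990.86$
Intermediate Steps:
$55 \left(18 + \left(\frac{1}{8}\right)^{2}\right) = 55 \left(18 + \frac{1}{64}\right) = 55 \cdot \frac{1153}{64} = \frac{63415}{64}$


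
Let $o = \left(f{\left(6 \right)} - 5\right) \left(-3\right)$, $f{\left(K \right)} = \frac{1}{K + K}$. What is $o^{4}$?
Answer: $\frac{12117361}{256} \approx 47333.0$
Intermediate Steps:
$f{\left(K \right)} = \frac{1}{2 K}$
$o = \frac{59}{4}$ ($o = \left(\frac{1}{2 \cdot 6} - 5\right) \left(-3\right) = \left(\frac{1}{2} \cdot \frac{1}{6} - 5\right) \left(-3\right) = \left(\frac{1}{12} - 5\right) \left(-3\right) = \left(- \frac{59}{12}\right) \left(-3\right) = \frac{59}{4} \approx 14.75$)
$o^{4} = \left(\frac{59}{4}\right)^{4} = \frac{12117361}{256}$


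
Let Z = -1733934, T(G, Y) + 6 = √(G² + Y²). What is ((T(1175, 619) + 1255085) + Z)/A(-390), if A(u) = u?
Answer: 7367/6 - √1763786/390 ≈ 1224.4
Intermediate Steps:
T(G, Y) = -6 + √(G² + Y²)
((T(1175, 619) + 1255085) + Z)/A(-390) = (((-6 + √(1175² + 619²)) + 1255085) - 1733934)/(-390) = (((-6 + √(1380625 + 383161)) + 1255085) - 1733934)*(-1/390) = (((-6 + √1763786) + 1255085) - 1733934)*(-1/390) = ((1255079 + √1763786) - 1733934)*(-1/390) = (-478855 + √1763786)*(-1/390) = 7367/6 - √1763786/390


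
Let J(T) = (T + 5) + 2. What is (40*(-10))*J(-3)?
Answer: -1600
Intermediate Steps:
J(T) = 7 + T (J(T) = (5 + T) + 2 = 7 + T)
(40*(-10))*J(-3) = (40*(-10))*(7 - 3) = -400*4 = -1600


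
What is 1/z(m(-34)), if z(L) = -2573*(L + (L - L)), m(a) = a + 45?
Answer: -1/28303 ≈ -3.5332e-5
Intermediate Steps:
m(a) = 45 + a
z(L) = -2573*L (z(L) = -2573*(L + 0) = -2573*L)
1/z(m(-34)) = 1/(-2573*(45 - 34)) = 1/(-2573*11) = 1/(-28303) = -1/28303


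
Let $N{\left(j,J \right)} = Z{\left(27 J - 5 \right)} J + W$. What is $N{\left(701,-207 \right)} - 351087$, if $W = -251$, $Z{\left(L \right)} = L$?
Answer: $806620$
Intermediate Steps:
$N{\left(j,J \right)} = -251 + J \left(-5 + 27 J\right)$ ($N{\left(j,J \right)} = \left(27 J - 5\right) J - 251 = \left(-5 + 27 J\right) J - 251 = J \left(-5 + 27 J\right) - 251 = -251 + J \left(-5 + 27 J\right)$)
$N{\left(701,-207 \right)} - 351087 = \left(-251 - 207 \left(-5 + 27 \left(-207\right)\right)\right) - 351087 = \left(-251 - 207 \left(-5 - 5589\right)\right) - 351087 = \left(-251 - -1157958\right) - 351087 = \left(-251 + 1157958\right) - 351087 = 1157707 - 351087 = 806620$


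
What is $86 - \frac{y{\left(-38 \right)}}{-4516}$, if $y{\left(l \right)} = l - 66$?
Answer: $\frac{97068}{1129} \approx 85.977$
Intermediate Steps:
$y{\left(l \right)} = -66 + l$
$86 - \frac{y{\left(-38 \right)}}{-4516} = 86 - \frac{-66 - 38}{-4516} = 86 - \left(-104\right) \left(- \frac{1}{4516}\right) = 86 - \frac{26}{1129} = \frac{97068}{1129}$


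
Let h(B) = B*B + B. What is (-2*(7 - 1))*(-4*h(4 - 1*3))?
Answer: 96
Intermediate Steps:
h(B) = B + B² (h(B) = B² + B = B + B²)
(-2*(7 - 1))*(-4*h(4 - 1*3)) = (-2*(7 - 1))*(-4*(4 - 1*3)*(1 + (4 - 1*3))) = (-2*6)*(-4*(4 - 3)*(1 + (4 - 3))) = -(-48)*1*(1 + 1) = -(-48)*1*2 = -(-48)*2 = -12*(-8) = 96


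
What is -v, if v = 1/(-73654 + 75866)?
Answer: -1/2212 ≈ -0.00045208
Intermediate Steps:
v = 1/2212 ≈ 0.00045208
-v = -1*1/2212 = -1/2212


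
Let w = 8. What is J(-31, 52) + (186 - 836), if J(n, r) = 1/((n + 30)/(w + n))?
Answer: -627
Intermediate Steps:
J(n, r) = (8 + n)/(30 + n) (J(n, r) = 1/((n + 30)/(8 + n)) = 1/((30 + n)/(8 + n)) = (8 + n)/(30 + n))
J(-31, 52) + (186 - 836) = (8 - 31)/(30 - 31) + (186 - 836) = -23/(-1) - 650 = -1*(-23) - 650 = 23 - 650 = -627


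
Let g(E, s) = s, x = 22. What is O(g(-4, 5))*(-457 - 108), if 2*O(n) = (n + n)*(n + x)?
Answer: -76275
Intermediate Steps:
O(n) = n*(22 + n) (O(n) = ((n + n)*(n + 22))/2 = ((2*n)*(22 + n))/2 = (2*n*(22 + n))/2 = n*(22 + n))
O(g(-4, 5))*(-457 - 108) = (5*(22 + 5))*(-457 - 108) = (5*27)*(-565) = 135*(-565) = -76275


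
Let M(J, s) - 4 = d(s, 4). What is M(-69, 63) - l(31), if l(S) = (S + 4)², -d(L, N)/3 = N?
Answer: -1233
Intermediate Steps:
d(L, N) = -3*N
l(S) = (4 + S)²
M(J, s) = -8 (M(J, s) = 4 - 3*4 = 4 - 12 = -8)
M(-69, 63) - l(31) = -8 - (4 + 31)² = -8 - 1*35² = -8 - 1*1225 = -8 - 1225 = -1233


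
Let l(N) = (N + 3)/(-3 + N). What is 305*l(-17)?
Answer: 427/2 ≈ 213.50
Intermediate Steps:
l(N) = (3 + N)/(-3 + N)
305*l(-17) = 305*((3 - 17)/(-3 - 17)) = 305*(-14/(-20)) = 305*(-1/20*(-14)) = 305*(7/10) = 427/2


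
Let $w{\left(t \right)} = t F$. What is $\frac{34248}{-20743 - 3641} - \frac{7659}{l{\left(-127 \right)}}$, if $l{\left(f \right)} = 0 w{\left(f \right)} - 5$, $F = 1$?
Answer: $\frac{7774409}{5080} \approx 1530.4$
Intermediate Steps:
$w{\left(t \right)} = t$ ($w{\left(t \right)} = t 1 = t$)
$l{\left(f \right)} = -5$ ($l{\left(f \right)} = 0 f - 5 = 0 - 5 = -5$)
$\frac{34248}{-20743 - 3641} - \frac{7659}{l{\left(-127 \right)}} = \frac{34248}{-20743 - 3641} - \frac{7659}{-5} = \frac{34248}{-24384} - - \frac{7659}{5} = 34248 \left(- \frac{1}{24384}\right) + \frac{7659}{5} = - \frac{1427}{1016} + \frac{7659}{5} = \frac{7774409}{5080}$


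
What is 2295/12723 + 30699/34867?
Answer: 156867714/147870947 ≈ 1.0608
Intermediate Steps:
2295/12723 + 30699/34867 = 2295*(1/12723) + 30699*(1/34867) = 765/4241 + 30699/34867 = 156867714/147870947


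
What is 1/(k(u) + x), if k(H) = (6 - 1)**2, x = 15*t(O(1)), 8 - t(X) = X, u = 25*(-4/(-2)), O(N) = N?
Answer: 1/130 ≈ 0.0076923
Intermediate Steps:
u = 50 (u = 25*(-4*(-1/2)) = 25*2 = 50)
t(X) = 8 - X
x = 105 (x = 15*(8 - 1*1) = 15*(8 - 1) = 15*7 = 105)
k(H) = 25 (k(H) = 5**2 = 25)
1/(k(u) + x) = 1/(25 + 105) = 1/130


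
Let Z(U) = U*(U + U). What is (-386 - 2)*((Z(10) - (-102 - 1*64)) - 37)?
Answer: -127652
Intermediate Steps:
Z(U) = 2*U**2 (Z(U) = U*(2*U) = 2*U**2)
(-386 - 2)*((Z(10) - (-102 - 1*64)) - 37) = (-386 - 2)*((2*10**2 - (-102 - 1*64)) - 37) = -388*((2*100 - (-102 - 64)) - 37) = -388*((200 - 1*(-166)) - 37) = -388*((200 + 166) - 37) = -388*(366 - 37) = -388*329 = -127652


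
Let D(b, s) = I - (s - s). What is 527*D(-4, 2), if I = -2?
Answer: -1054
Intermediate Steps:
D(b, s) = -2 (D(b, s) = -2 - (s - s) = -2 - 1*0 = -2 + 0 = -2)
527*D(-4, 2) = 527*(-2) = -1054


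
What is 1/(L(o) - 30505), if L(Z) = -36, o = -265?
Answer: -1/30541 ≈ -3.2743e-5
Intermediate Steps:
1/(L(o) - 30505) = 1/(-36 - 30505) = 1/(-30541) = -1/30541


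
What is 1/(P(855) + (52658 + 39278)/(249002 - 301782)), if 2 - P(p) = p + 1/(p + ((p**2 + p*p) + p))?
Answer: -297143280/253980803579 ≈ -0.0011699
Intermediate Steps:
P(p) = 2 - p - 1/(2*p + 2*p**2) (P(p) = 2 - (p + 1/(p + ((p**2 + p*p) + p))) = 2 - (p + 1/(p + ((p**2 + p**2) + p))) = 2 - (p + 1/(p + (2*p**2 + p))) = 2 - (p + 1/(p + (p + 2*p**2))) = 2 - (p + 1/(2*p + 2*p**2)) = 2 + (-p - 1/(2*p + 2*p**2)) = 2 - p - 1/(2*p + 2*p**2))
1/(P(855) + (52658 + 39278)/(249002 - 301782)) = 1/((-1/2 + 855**2 - 1*855**3 + 2*855)/(855*(1 + 855)) + (52658 + 39278)/(249002 - 301782)) = 1/((1/855)*(-1/2 + 731025 - 1*625026375 + 1710)/856 + 91936/(-52780)) = 1/((1/855)*(1/856)*(-1/2 + 731025 - 625026375 + 1710) + 91936*(-1/52780)) = 1/((1/855)*(1/856)*(-1248587281/2) - 1768/1015) = 1/(-1248587281/1463760 - 1768/1015) = 1/(-253980803579/297143280) = -297143280/253980803579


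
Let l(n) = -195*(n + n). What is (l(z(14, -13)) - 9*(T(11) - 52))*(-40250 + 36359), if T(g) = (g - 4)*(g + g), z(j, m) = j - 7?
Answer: 14194368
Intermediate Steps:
z(j, m) = -7 + j
T(g) = 2*g*(-4 + g) (T(g) = (-4 + g)*(2*g) = 2*g*(-4 + g))
l(n) = -390*n
(l(z(14, -13)) - 9*(T(11) - 52))*(-40250 + 36359) = (-390*(-7 + 14) - 9*(2*11*(-4 + 11) - 52))*(-40250 + 36359) = (-390*7 - 9*(2*11*7 - 52))*(-3891) = (-2730 - 9*(154 - 52))*(-3891) = (-2730 - 9*102)*(-3891) = (-2730 - 918)*(-3891) = -3648*(-3891) = 14194368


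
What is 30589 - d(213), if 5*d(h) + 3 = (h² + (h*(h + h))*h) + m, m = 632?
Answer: -19220247/5 ≈ -3.8440e+6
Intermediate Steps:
d(h) = 629/5 + h²/5 + 2*h³/5 (d(h) = -⅗ + ((h² + (h*(h + h))*h) + 632)/5 = -⅗ + ((h² + (h*(2*h))*h) + 632)/5 = -⅗ + ((h² + (2*h²)*h) + 632)/5 = -⅗ + ((h² + 2*h³) + 632)/5 = -⅗ + (632 + h² + 2*h³)/5 = -⅗ + (632/5 + h²/5 + 2*h³/5) = 629/5 + h²/5 + 2*h³/5)
30589 - d(213) = 30589 - (629/5 + (⅕)*213² + (⅖)*213³) = 30589 - (629/5 + (⅕)*45369 + (⅖)*9663597) = 30589 - (629/5 + 45369/5 + 19327194/5) = 30589 - 1*19373192/5 = 30589 - 19373192/5 = -19220247/5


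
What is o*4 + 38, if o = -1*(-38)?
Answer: 190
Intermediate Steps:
o = 38
o*4 + 38 = 38*4 + 38 = 152 + 38 = 190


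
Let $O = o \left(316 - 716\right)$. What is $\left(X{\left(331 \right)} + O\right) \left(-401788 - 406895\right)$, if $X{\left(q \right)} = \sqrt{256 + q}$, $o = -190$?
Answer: $-61459908000 - 808683 \sqrt{587} \approx -6.148 \cdot 10^{10}$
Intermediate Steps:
$O = 76000$ ($O = - 190 \left(316 - 716\right) = \left(-190\right) \left(-400\right) = 76000$)
$\left(X{\left(331 \right)} + O\right) \left(-401788 - 406895\right) = \left(\sqrt{256 + 331} + 76000\right) \left(-401788 - 406895\right) = \left(\sqrt{587} + 76000\right) \left(-808683\right) = \left(76000 + \sqrt{587}\right) \left(-808683\right) = -61459908000 - 808683 \sqrt{587}$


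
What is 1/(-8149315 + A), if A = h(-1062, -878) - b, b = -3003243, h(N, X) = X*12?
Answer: -1/5156608 ≈ -1.9393e-7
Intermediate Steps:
h(N, X) = 12*X
A = 2992707 (A = 12*(-878) - 1*(-3003243) = -10536 + 3003243 = 2992707)
1/(-8149315 + A) = 1/(-8149315 + 2992707) = 1/(-5156608) = -1/5156608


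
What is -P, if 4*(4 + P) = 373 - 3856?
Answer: 3499/4 ≈ 874.75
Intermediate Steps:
P = -3499/4 (P = -4 + (373 - 3856)/4 = -4 + (1/4)*(-3483) = -4 - 3483/4 = -3499/4 ≈ -874.75)
-P = -1*(-3499/4) = 3499/4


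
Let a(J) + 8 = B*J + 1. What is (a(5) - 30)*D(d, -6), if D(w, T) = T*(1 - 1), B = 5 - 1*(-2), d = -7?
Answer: 0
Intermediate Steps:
B = 7 (B = 5 + 2 = 7)
D(w, T) = 0 (D(w, T) = T*0 = 0)
a(J) = -7 + 7*J (a(J) = -8 + (7*J + 1) = -8 + (1 + 7*J) = -7 + 7*J)
(a(5) - 30)*D(d, -6) = ((-7 + 7*5) - 30)*0 = ((-7 + 35) - 30)*0 = (28 - 30)*0 = -2*0 = 0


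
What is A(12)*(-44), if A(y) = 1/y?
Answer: -11/3 ≈ -3.6667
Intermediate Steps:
A(12)*(-44) = -44/12 = (1/12)*(-44) = -11/3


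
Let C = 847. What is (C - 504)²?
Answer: 117649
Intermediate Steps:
(C - 504)² = (847 - 504)² = 343² = 117649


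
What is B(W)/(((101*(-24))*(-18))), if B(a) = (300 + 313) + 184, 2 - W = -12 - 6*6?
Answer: 797/43632 ≈ 0.018266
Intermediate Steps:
W = 50 (W = 2 - (-12 - 6*6) = 2 - (-12 - 36) = 2 - 1*(-48) = 2 + 48 = 50)
B(a) = 797 (B(a) = 613 + 184 = 797)
B(W)/(((101*(-24))*(-18))) = 797/(((101*(-24))*(-18))) = 797/((-2424*(-18))) = 797/43632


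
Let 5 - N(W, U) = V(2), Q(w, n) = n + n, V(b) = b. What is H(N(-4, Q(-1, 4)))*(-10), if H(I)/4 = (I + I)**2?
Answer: -1440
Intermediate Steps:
Q(w, n) = 2*n
N(W, U) = 3 (N(W, U) = 5 - 1*2 = 5 - 2 = 3)
H(I) = 16*I**2 (H(I) = 4*(I + I)**2 = 4*(2*I)**2 = 4*(4*I**2) = 16*I**2)
H(N(-4, Q(-1, 4)))*(-10) = (16*3**2)*(-10) = (16*9)*(-10) = 144*(-10) = -1440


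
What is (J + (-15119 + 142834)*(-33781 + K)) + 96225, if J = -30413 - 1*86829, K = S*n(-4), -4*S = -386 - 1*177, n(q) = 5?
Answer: -16897928003/4 ≈ -4.2245e+9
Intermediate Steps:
S = 563/4 (S = -(-386 - 1*177)/4 = -(-386 - 177)/4 = -¼*(-563) = 563/4 ≈ 140.75)
K = 2815/4 (K = (563/4)*5 = 2815/4 ≈ 703.75)
J = -117242 (J = -30413 - 86829 = -117242)
(J + (-15119 + 142834)*(-33781 + K)) + 96225 = (-117242 + (-15119 + 142834)*(-33781 + 2815/4)) + 96225 = (-117242 + 127715*(-132309/4)) + 96225 = (-117242 - 16897843935/4) + 96225 = -16898312903/4 + 96225 = -16897928003/4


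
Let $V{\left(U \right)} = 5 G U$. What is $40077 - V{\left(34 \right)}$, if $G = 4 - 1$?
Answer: $39567$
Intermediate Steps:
$G = 3$
$V{\left(U \right)} = 15 U$ ($V{\left(U \right)} = 5 \cdot 3 U = 15 U$)
$40077 - V{\left(34 \right)} = 40077 - 15 \cdot 34 = 40077 - 510 = 39567$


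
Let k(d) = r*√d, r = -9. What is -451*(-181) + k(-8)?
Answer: 81631 - 18*I*√2 ≈ 81631.0 - 25.456*I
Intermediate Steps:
k(d) = -9*√d
-451*(-181) + k(-8) = -451*(-181) - 18*I*√2 = 81631 - 18*I*√2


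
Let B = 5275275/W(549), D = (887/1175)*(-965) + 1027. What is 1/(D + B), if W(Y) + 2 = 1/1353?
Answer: -127135/335422059211 ≈ -3.7903e-7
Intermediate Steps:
W(Y) = -2705/1353 (W(Y) = -2 + 1/1353 = -2705/1353)
D = 70154/235 (D = (887*(1/1175))*(-965) + 1027 = (887/1175)*(-965) + 1027 = -171191/235 + 1027 = 70154/235 ≈ 298.53)
B = -1427489415/541 (B = 5275275/(-2705/1353) = 5275275*(-1353/2705) = -1427489415/541 ≈ -2.6386e+6)
1/(D + B) = 1/(70154/235 - 1427489415/541) = 1/(-335422059211/127135) = -127135/335422059211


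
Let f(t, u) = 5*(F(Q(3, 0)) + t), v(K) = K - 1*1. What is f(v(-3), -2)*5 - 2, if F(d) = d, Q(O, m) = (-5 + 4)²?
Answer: -77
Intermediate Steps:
Q(O, m) = 1 (Q(O, m) = (-1)² = 1)
v(K) = -1 + K (v(K) = K - 1 = -1 + K)
f(t, u) = 5 + 5*t (f(t, u) = 5*(1 + t) = 5 + 5*t)
f(v(-3), -2)*5 - 2 = (5 + 5*(-1 - 3))*5 - 2 = (5 + 5*(-4))*5 - 2 = (5 - 20)*5 - 2 = -15*5 - 2 = -75 - 2 = -77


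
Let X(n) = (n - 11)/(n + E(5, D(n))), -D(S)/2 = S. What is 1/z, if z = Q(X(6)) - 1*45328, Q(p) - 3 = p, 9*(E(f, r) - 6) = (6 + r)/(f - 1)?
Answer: -71/3218105 ≈ -2.2063e-5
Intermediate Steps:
D(S) = -2*S
E(f, r) = 6 + (6 + r)/(9*(-1 + f)) (E(f, r) = 6 + ((6 + r)/(f - 1))/9 = 6 + ((6 + r)/(-1 + f))/9 = 6 + (6 + r)/(9*(-1 + f)))
X(n) = (-11 + n)/(37/6 + 17*n/18) (X(n) = (n - 11)/(n + (-48 - 2*n + 54*5)/(9*(-1 + 5))) = (-11 + n)/(n + (1/9)*(-48 - 2*n + 270)/4) = (-11 + n)/(n + (1/9)*(1/4)*(222 - 2*n)) = (-11 + n)/(n + (37/6 - n/18)) = (-11 + n)/(37/6 + 17*n/18))
Q(p) = 3 + p
z = -3218105/71 (z = (3 + 18*(-11 + 6)/(111 + 17*6)) - 1*45328 = (3 + 18*(-5)/(111 + 102)) - 45328 = (3 + 18*(-5)/213) - 45328 = (3 + 18*(1/213)*(-5)) - 45328 = (3 - 30/71) - 45328 = 183/71 - 45328 = -3218105/71 ≈ -45325.)
1/z = 1/(-3218105/71) = -71/3218105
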